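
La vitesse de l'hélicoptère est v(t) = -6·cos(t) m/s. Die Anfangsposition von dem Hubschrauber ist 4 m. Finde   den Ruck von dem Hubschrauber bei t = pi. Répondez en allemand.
Ausgehend von der Geschwindigkeit v(t) = -6·cos(t), nehmen wir 2 Ableitungen. Mit d/dt von v(t) finden wir a(t) = 6·sin(t). Mit d/dt von a(t) finden wir j(t) = 6·cos(t). Wir haben den Ruck j(t) = 6·cos(t). Durch Einsetzen von t = pi: j(pi) = -6.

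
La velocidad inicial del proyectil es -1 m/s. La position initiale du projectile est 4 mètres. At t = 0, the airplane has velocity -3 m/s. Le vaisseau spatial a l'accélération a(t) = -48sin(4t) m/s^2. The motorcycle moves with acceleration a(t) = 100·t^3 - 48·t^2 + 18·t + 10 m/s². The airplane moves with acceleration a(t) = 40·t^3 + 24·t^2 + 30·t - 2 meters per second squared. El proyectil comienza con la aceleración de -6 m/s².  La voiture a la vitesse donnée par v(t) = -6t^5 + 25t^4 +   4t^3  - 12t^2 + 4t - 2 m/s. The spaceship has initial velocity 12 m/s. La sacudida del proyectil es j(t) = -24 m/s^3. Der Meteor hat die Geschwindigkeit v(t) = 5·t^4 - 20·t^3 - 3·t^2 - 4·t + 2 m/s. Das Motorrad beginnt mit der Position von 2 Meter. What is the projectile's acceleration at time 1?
We need to integrate our jerk equation j(t) = -24 1 time. The integral of jerk, with a(0) = -6, gives acceleration: a(t) = -24·t - 6. Using a(t) = -24·t - 6 and substituting t = 1, we find a = -30.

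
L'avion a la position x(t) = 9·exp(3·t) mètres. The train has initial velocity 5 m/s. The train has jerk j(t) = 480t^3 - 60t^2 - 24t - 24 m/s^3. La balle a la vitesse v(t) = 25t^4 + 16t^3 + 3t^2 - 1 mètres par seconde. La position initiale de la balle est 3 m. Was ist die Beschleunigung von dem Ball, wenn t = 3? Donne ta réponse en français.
En partant de la vitesse v(t) = 25·t^4 + 16·t^3 + 3·t^2 - 1, nous prenons 1 dérivée. En prenant d/dt de v(t), nous trouvons a(t) = 100·t^3 + 48·t^2 + 6·t. En utilisant a(t) = 100·t^3 + 48·t^2 + 6·t et en substituant t = 3, nous trouvons a = 3150.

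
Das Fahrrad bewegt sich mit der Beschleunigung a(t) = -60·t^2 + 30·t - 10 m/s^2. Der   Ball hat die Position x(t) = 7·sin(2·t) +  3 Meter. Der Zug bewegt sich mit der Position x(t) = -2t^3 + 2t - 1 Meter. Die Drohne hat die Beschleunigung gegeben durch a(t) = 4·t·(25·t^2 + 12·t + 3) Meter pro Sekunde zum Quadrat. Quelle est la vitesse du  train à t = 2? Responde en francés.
En partant de la position x(t) = -2·t^3 + 2·t - 1, nous prenons 1 dérivée. La dérivée de la position donne la vitesse: v(t) = 2 - 6·t^2. De l'équation de la vitesse v(t) = 2 - 6·t^2, nous substituons t = 2 pour obtenir v = -22.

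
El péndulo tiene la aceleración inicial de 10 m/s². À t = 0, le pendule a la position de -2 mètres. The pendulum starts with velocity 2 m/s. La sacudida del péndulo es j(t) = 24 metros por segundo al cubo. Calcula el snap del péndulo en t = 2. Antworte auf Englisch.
We must differentiate our jerk equation j(t) = 24 1 time. Taking d/dt of j(t), we find s(t) = 0. We have snap s(t) = 0. Substituting t = 2: s(2) = 0.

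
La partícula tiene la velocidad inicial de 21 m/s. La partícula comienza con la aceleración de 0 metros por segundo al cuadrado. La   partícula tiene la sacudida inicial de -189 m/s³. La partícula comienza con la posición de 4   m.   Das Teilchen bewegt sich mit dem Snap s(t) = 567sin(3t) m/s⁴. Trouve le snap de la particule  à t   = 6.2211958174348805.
En utilisant s(t) = 567·sin(3·t) et en substituant t = 6.2211958174348805, nous trouvons s = -104.837387488539.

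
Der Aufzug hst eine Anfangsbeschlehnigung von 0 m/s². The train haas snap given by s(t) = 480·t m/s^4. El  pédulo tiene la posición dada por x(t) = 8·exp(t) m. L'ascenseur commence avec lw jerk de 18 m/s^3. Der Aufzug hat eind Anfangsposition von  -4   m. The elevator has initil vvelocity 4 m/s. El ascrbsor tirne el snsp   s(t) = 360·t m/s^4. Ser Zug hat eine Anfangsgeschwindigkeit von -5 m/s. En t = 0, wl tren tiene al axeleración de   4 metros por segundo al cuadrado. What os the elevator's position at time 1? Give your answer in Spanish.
Necesitamos integrar nuestra ecuación del snap s(t) = 360·t 4 veces. Tomando ∫s(t)dt y aplicando j(0) = 18, encontramos j(t) = 180·t^2 + 18. La integral de la sacudida, con a(0) = 0, da la aceleración: a(t) = 60·t^3 + 18·t. La antiderivada de la aceleración, con v(0) = 4, da la velocidad: v(t) = 15·t^4 + 9·t^2 + 4. Integrando la velocidad y usando la condición inicial x(0) = -4, obtenemos x(t) = 3·t^5 + 3·t^3 + 4·t - 4. Usando x(t) = 3·t^5 + 3·t^3 + 4·t - 4 y sustituyendo t = 1, encontramos x = 6.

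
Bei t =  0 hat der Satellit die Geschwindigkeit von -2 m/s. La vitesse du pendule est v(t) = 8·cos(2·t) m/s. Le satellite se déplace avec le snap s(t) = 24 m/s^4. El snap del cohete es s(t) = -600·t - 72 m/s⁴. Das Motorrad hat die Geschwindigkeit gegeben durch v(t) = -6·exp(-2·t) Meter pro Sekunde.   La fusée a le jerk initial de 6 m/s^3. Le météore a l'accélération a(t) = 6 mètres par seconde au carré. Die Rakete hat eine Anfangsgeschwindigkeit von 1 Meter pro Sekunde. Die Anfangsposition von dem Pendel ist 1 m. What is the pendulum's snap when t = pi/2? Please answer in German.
Um dies zu lösen, müssen wir 3 Ableitungen unserer Gleichung für die Geschwindigkeit v(t) = 8·cos(2·t) nehmen. Mit d/dt von v(t) finden wir a(t) = -16·sin(2·t). Mit d/dt von a(t) finden wir j(t) = -32·cos(2·t). Mit d/dt von j(t) finden wir s(t) = 64·sin(2·t). Wir haben den Snap s(t) = 64·sin(2·t). Durch Einsetzen von t = pi/2: s(pi/2) = 0.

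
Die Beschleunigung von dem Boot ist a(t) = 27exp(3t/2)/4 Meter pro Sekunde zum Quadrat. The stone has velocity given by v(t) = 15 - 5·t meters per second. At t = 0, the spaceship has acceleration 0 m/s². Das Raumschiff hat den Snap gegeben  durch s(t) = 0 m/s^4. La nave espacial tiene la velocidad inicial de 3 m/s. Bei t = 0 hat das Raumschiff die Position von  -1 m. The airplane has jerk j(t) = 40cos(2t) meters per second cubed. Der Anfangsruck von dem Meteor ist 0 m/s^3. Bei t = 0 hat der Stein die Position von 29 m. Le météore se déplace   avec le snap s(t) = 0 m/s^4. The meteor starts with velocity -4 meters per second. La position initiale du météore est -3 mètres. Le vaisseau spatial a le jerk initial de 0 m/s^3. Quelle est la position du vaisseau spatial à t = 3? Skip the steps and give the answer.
La réponse est 8.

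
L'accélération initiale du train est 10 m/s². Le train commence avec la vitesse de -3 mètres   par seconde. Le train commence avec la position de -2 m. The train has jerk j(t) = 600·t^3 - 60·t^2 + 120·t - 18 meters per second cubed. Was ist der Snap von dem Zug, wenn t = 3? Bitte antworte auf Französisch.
Pour résoudre ceci, nous devons prendre 1 dérivée de notre équation du jerk j(t) = 600·t^3 - 60·t^2 + 120·t - 18. La dérivée du jerk donne le snap: s(t) = 1800·t^2 - 120·t + 120. De l'équation du snap s(t) = 1800·t^2 - 120·t + 120, nous substituons t = 3 pour obtenir s = 15960.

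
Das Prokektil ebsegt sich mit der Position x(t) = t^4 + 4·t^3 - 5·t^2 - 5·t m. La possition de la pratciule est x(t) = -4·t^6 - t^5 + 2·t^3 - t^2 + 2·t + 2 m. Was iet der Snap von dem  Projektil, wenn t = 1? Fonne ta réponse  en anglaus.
We must differentiate our position equation x(t) = t^4 + 4·t^3 - 5·t^2 - 5·t 4 times. The derivative of position gives velocity: v(t) = 4·t^3 + 12·t^2 - 10·t - 5. Differentiating velocity, we get acceleration: a(t) = 12·t^2 + 24·t - 10. The derivative of acceleration gives jerk: j(t) = 24·t + 24. Differentiating jerk, we get snap: s(t) = 24. Using s(t) = 24 and substituting t = 1, we find s = 24.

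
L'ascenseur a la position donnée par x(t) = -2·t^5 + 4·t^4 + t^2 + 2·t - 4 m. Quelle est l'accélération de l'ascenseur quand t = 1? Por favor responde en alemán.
Ausgehend von der Position x(t) = -2·t^5 + 4·t^4 + t^2 + 2·t - 4, nehmen wir 2 Ableitungen. Die Ableitung von der Position ergibt die Geschwindigkeit: v(t) = -10·t^4 + 16·t^3 + 2·t + 2. Mit d/dt von v(t) finden wir a(t) = -40·t^3 + 48·t^2 + 2. Wir haben die Beschleunigung a(t) = -40·t^3 + 48·t^2 + 2. Durch Einsetzen von t = 1: a(1) = 10.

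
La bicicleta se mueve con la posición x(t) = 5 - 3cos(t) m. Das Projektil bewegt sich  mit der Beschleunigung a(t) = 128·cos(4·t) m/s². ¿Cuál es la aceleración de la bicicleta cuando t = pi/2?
Para resolver esto, necesitamos tomar 2 derivadas de nuestra ecuación de la posición x(t) = 5 - 3·cos(t). La derivada de la posición da la velocidad: v(t) = 3·sin(t). Derivando la velocidad, obtenemos la aceleración: a(t) = 3·cos(t). Tenemos la aceleración a(t) = 3·cos(t). Sustituyendo t = pi/2: a(pi/2) = 0.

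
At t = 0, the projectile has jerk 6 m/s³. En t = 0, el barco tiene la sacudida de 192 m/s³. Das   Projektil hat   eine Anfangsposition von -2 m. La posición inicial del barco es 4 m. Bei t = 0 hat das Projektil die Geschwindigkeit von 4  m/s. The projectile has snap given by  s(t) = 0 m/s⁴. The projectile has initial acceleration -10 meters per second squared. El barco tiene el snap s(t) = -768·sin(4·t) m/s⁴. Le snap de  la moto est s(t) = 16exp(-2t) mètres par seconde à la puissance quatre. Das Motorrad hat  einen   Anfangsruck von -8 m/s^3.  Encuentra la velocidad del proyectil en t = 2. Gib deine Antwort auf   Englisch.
To find the answer, we compute 3 integrals of s(t) = 0. The antiderivative of snap is jerk. Using j(0) = 6, we get j(t) = 6. The antiderivative of jerk is acceleration. Using a(0) = -10, we get a(t) = 6·t - 10. Taking ∫a(t)dt and applying v(0) = 4, we find v(t) = 3·t^2 - 10·t + 4. From the given velocity equation v(t) = 3·t^2 - 10·t + 4, we substitute t = 2 to get v = -4.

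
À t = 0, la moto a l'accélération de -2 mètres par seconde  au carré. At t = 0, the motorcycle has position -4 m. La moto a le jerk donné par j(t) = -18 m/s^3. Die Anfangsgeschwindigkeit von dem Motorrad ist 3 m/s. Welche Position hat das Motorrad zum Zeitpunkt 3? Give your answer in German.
Ausgehend von dem Ruck j(t) = -18, nehmen wir 3 Integrale. Mit ∫j(t)dt und Anwendung von a(0) = -2, finden wir a(t) = -18·t - 2. Das Integral von der Beschleunigung, mit v(0) = 3, ergibt die Geschwindigkeit: v(t) = -9·t^2 - 2·t + 3. Die Stammfunktion von der Geschwindigkeit, mit x(0) = -4, ergibt die Position: x(t) = -3·t^3 - t^2 + 3·t - 4. Aus der Gleichung für die Position x(t) = -3·t^3 - t^2 + 3·t - 4, setzen wir t = 3 ein und erhalten x = -85.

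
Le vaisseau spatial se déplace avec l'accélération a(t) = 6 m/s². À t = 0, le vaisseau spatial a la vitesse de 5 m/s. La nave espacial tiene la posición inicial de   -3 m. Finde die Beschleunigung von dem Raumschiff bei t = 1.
Wir haben die Beschleunigung a(t) = 6. Durch Einsetzen von t = 1: a(1) = 6.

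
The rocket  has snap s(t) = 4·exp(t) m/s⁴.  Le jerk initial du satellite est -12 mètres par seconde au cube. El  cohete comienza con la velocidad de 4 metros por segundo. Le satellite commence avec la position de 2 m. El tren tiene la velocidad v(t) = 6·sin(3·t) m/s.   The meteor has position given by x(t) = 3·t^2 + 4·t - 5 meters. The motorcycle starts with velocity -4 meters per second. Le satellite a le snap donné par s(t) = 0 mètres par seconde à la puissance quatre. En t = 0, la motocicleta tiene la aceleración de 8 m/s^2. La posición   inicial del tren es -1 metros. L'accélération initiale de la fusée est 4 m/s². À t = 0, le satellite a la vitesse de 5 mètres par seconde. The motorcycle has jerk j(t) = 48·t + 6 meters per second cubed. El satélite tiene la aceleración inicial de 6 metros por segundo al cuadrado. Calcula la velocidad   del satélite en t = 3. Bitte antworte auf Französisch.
En partant du snap s(t) = 0, nous prenons 3 intégrales. En prenant ∫s(t)dt et en appliquant j(0) = -12, nous trouvons j(t) = -12. En intégrant le jerk et en utilisant la condition initiale a(0) = 6, nous obtenons a(t) = 6 - 12·t. L'intégrale de l'accélération, avec v(0) = 5, donne la vitesse: v(t) = -6·t^2 + 6·t + 5. En utilisant v(t) = -6·t^2 + 6·t + 5 et en substituant t = 3, nous trouvons v = -31.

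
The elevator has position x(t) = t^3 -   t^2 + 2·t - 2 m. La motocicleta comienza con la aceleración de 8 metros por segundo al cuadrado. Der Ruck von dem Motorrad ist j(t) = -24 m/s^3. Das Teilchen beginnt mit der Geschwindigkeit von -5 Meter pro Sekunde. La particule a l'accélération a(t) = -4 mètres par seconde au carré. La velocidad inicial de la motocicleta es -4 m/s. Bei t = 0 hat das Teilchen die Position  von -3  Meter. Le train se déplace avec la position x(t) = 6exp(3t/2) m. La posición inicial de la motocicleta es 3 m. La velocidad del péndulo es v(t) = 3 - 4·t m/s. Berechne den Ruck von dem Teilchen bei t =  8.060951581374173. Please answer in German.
Um dies zu lösen, müssen wir 1 Ableitung unserer Gleichung für die Beschleunigung a(t) = -4 nehmen. Mit d/dt von a(t) finden wir j(t) = 0. Wir haben den Ruck j(t) = 0. Durch Einsetzen von t = 8.060951581374173: j(8.060951581374173) = 0.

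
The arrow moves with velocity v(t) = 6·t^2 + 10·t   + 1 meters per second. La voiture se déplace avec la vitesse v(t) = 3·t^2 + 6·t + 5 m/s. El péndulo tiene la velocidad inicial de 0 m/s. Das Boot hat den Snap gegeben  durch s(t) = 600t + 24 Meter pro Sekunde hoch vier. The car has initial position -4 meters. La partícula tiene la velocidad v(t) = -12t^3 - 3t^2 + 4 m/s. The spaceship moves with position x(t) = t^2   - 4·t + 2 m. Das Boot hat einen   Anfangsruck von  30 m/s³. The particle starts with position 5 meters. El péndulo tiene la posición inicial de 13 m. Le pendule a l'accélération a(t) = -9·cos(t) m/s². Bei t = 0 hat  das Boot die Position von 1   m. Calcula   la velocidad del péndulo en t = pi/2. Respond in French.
Pour résoudre ceci, nous devons prendre 1 intégrale de notre équation de l'accélération a(t) = -9·cos(t). L'intégrale de l'accélération est la vitesse. En utilisant v(0) = 0, nous obtenons v(t) = -9·sin(t). Nous avons la vitesse v(t) = -9·sin(t). En substituant t = pi/2: v(pi/2) = -9.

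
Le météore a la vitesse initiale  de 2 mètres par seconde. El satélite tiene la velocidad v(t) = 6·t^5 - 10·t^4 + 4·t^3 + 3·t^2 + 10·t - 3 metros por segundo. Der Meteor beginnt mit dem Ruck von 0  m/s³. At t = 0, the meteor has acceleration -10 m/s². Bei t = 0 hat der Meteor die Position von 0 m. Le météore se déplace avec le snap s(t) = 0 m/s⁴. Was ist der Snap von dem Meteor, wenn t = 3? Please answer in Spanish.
Usando s(t) = 0 y sustituyendo t = 3, encontramos s = 0.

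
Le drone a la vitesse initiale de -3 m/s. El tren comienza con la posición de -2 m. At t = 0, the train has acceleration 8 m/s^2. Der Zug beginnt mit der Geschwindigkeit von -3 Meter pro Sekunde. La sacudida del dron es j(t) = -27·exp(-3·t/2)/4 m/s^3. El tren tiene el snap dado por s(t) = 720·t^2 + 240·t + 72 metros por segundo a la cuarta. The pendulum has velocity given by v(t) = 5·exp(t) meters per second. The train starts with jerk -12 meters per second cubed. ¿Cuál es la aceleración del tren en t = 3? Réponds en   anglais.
We must find the integral of our snap equation s(t) = 720·t^2 + 240·t + 72 2 times. The antiderivative of snap is jerk. Using j(0) = -12, we get j(t) = 240·t^3 + 120·t^2 + 72·t - 12. Integrating jerk and using the initial condition a(0) = 8, we get a(t) = 60·t^4 + 40·t^3 + 36·t^2 - 12·t + 8. We have acceleration a(t) = 60·t^4 + 40·t^3 + 36·t^2 - 12·t + 8. Substituting t = 3: a(3) = 6236.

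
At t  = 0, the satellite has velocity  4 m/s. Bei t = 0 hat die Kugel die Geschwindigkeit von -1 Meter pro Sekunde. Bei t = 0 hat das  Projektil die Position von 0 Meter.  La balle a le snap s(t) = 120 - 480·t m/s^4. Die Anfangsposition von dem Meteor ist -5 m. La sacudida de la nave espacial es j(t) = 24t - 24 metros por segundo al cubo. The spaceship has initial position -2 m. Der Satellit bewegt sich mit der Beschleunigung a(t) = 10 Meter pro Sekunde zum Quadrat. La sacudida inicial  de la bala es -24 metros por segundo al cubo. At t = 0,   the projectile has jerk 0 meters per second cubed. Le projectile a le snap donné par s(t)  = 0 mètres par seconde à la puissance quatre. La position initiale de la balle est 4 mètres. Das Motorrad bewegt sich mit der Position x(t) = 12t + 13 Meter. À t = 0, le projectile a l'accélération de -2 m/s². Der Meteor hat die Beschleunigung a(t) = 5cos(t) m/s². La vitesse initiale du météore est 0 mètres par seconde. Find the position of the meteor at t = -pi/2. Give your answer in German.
Wir müssen unsere Gleichung für die Beschleunigung a(t) = 5·cos(t) 2-mal integrieren. Das Integral von der Beschleunigung, mit v(0) = 0, ergibt die Geschwindigkeit: v(t) = 5·sin(t). Mit ∫v(t)dt und Anwendung von x(0) = -5, finden wir x(t) = -5·cos(t). Aus der Gleichung für die Position x(t) = -5·cos(t), setzen wir t = -pi/2 ein und erhalten x = 0.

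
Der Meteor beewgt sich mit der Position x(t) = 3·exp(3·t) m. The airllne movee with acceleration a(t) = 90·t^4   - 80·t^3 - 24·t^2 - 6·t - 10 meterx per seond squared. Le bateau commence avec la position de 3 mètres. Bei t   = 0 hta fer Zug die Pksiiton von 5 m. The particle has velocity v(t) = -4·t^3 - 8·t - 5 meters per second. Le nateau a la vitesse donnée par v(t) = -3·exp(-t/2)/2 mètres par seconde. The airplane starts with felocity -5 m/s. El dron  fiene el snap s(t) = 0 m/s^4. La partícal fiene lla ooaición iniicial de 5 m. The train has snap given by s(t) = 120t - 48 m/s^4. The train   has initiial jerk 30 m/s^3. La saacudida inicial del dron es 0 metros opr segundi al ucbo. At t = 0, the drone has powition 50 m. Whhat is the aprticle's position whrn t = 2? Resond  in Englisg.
We must find the antiderivative of our velocity equation v(t) = -4·t^3 - 8·t - 5 1 time. Integrating velocity and using the initial condition x(0) = 5, we get x(t) = -t^4 - 4·t^2 - 5·t + 5. Using x(t) = -t^4 - 4·t^2 - 5·t + 5 and substituting t = 2, we find x = -37.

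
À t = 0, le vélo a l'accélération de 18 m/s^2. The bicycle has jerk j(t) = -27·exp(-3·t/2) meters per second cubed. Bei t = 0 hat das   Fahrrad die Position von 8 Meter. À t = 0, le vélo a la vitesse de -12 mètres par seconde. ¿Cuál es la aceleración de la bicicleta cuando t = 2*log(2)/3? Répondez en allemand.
Ausgehend von dem Ruck j(t) = -27·exp(-3·t/2), nehmen wir 1 Stammfunktion. Durch Integration von dem Ruck und Verwendung der Anfangsbedingung a(0) = 18, erhalten wir a(t) = 18·exp(-3·t/2). Aus der Gleichung für die Beschleunigung a(t) = 18·exp(-3·t/2), setzen wir t = 2*log(2)/3 ein und erhalten a = 9.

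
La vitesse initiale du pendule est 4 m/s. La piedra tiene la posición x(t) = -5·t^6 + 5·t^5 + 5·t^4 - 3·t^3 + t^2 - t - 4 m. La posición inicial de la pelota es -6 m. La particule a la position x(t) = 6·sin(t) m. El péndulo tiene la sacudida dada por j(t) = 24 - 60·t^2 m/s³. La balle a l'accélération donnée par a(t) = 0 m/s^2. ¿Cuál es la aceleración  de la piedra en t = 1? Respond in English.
We must differentiate our position equation x(t) = -5·t^6 + 5·t^5 + 5·t^4 - 3·t^3 + t^2 - t - 4 2 times. Taking d/dt of x(t), we find v(t) = -30·t^5 + 25·t^4 + 20·t^3 - 9·t^2 + 2·t - 1. Taking d/dt of v(t), we find a(t) = -150·t^4 + 100·t^3 + 60·t^2 - 18·t + 2. Using a(t) = -150·t^4 + 100·t^3 + 60·t^2 - 18·t + 2 and substituting t = 1, we find a = -6.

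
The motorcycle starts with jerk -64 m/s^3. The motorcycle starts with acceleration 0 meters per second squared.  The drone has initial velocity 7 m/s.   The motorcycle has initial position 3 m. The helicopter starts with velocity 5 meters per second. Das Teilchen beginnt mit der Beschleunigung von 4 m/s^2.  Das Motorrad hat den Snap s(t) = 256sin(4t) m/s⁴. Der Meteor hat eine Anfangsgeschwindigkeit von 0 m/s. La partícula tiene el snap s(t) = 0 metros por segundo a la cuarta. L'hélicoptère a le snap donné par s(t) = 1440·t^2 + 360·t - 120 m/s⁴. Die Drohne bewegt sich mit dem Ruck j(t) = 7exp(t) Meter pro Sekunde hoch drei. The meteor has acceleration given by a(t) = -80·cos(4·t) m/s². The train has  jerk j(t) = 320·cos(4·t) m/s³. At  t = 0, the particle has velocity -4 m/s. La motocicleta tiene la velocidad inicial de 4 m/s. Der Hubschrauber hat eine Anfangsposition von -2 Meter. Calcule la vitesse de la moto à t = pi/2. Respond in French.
Nous devons intégrer notre équation du snap s(t) = 256·sin(4·t) 3 fois. La primitive du snap est le jerk. En utilisant j(0) = -64, nous obtenons j(t) = -64·cos(4·t). La primitive du jerk, avec a(0) = 0, donne l'accélération: a(t) = -16·sin(4·t). En intégrant l'accélération et en utilisant la condition initiale v(0) = 4, nous obtenons v(t) = 4·cos(4·t). De l'équation de la vitesse v(t) = 4·cos(4·t), nous substituons t = pi/2 pour obtenir v = 4.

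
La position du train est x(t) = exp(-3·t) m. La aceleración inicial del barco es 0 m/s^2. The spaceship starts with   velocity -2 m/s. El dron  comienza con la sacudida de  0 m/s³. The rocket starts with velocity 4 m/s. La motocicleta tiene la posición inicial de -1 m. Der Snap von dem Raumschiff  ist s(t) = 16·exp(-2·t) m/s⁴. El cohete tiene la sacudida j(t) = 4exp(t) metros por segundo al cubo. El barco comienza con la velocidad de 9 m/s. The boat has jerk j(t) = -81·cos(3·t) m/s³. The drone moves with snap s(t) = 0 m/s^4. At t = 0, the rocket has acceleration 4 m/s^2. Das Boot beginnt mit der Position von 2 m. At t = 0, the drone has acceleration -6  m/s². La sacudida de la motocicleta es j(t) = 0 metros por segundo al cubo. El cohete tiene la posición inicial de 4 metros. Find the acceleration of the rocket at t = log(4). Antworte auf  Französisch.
En partant du jerk j(t) = 4·exp(t), nous prenons 1 intégrale. La primitive du jerk, avec a(0) = 4, donne l'accélération: a(t) = 4·exp(t). Nous avons l'accélération a(t) = 4·exp(t). En substituant t = log(4): a(log(4)) = 16.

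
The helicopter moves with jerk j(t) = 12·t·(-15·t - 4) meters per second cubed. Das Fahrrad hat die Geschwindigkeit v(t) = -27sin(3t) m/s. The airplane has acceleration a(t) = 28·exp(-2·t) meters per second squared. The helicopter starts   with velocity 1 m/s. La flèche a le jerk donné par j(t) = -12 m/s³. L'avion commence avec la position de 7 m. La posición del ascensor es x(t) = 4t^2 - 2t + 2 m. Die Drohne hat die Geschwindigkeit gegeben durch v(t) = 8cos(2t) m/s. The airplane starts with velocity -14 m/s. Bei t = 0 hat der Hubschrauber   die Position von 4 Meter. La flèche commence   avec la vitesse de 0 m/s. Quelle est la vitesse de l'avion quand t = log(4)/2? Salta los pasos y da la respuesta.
La vitesse à t = log(4)/2 est v = -7/2.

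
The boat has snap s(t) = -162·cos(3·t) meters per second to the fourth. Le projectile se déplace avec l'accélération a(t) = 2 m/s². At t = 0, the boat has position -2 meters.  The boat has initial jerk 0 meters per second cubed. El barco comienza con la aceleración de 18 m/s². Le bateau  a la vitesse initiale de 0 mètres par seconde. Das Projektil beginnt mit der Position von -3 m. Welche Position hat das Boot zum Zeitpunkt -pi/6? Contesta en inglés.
We need to integrate our snap equation s(t) = -162·cos(3·t) 4 times. Taking ∫s(t)dt and applying j(0) = 0, we find j(t) = -54·sin(3·t). Taking ∫j(t)dt and applying a(0) = 18, we find a(t) = 18·cos(3·t). Finding the antiderivative of a(t) and using v(0) = 0: v(t) = 6·sin(3·t). Finding the antiderivative of v(t) and using x(0) = -2: x(t) = -2·cos(3·t). We have position x(t) = -2·cos(3·t). Substituting t = -pi/6: x(-pi/6) = 0.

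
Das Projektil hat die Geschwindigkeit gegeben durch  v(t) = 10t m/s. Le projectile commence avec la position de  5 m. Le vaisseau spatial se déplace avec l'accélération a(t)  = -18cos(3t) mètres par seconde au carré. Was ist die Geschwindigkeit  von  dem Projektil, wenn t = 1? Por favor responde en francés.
En utilisant v(t) = 10·t et en substituant t = 1, nous trouvons v = 10.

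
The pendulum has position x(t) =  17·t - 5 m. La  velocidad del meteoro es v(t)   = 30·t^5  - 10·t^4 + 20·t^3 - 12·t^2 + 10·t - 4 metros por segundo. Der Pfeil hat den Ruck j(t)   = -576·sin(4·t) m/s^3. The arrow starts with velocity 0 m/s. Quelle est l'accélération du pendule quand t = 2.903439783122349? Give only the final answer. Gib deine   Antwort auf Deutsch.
Bei t = 2.903439783122349, a = 0.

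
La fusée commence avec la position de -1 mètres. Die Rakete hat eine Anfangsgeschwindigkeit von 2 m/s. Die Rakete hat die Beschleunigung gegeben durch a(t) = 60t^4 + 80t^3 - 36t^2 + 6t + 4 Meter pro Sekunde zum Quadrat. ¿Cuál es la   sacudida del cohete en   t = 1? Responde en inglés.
We must differentiate our acceleration equation a(t) = 60·t^4 + 80·t^3 - 36·t^2 + 6·t + 4 1 time. Taking d/dt of a(t), we find j(t) = 240·t^3 + 240·t^2 - 72·t + 6. Using j(t) = 240·t^3 + 240·t^2 - 72·t + 6 and substituting t = 1, we find j = 414.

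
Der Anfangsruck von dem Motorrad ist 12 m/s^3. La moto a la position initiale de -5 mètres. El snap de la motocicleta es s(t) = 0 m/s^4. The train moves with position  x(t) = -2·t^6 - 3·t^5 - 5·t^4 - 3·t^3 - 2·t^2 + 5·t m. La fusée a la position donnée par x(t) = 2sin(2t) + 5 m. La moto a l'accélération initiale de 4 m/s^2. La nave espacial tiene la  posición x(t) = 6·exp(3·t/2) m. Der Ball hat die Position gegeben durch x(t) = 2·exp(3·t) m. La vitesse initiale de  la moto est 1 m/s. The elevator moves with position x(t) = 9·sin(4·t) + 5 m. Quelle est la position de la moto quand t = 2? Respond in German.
Um dies zu lösen, müssen wir 4 Integrale unserer Gleichung für den Snap s(t) = 0 finden. Das Integral von dem Snap, mit j(0) = 12, ergibt den Ruck: j(t) = 12. Durch Integration von dem Ruck und Verwendung der Anfangsbedingung a(0) = 4, erhalten wir a(t) = 12·t + 4. Das Integral von der Beschleunigung ist die Geschwindigkeit. Mit v(0) = 1 erhalten wir v(t) = 6·t^2 + 4·t + 1. Mit ∫v(t)dt und Anwendung von x(0) = -5, finden wir x(t) = 2·t^3 + 2·t^2 + t - 5. Mit x(t) = 2·t^3 + 2·t^2 + t - 5 und Einsetzen von t = 2, finden wir x = 21.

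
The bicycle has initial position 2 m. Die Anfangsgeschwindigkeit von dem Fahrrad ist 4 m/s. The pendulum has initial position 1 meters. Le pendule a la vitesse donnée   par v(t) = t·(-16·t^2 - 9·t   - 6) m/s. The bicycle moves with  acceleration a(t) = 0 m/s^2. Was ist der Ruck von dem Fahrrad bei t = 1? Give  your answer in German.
Ausgehend von der Beschleunigung a(t) = 0, nehmen wir 1 Ableitung. Mit d/dt von a(t) finden wir j(t) = 0. Wir haben den Ruck j(t) = 0. Durch Einsetzen von t = 1: j(1) = 0.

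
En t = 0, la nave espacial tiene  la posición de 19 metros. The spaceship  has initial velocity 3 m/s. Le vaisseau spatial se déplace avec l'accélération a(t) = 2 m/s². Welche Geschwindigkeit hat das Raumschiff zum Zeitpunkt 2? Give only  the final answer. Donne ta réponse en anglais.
The answer is 7.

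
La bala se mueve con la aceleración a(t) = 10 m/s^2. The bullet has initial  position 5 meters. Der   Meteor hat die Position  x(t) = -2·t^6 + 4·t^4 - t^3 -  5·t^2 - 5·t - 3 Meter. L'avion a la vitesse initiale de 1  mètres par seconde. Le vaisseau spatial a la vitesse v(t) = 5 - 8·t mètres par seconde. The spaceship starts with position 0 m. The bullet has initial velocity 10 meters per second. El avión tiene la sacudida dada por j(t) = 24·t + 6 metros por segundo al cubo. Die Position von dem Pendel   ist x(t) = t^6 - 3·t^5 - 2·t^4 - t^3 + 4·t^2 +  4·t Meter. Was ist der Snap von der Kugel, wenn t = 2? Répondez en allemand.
Ausgehend von der Beschleunigung a(t) = 10, nehmen wir 2 Ableitungen. Die Ableitung von der Beschleunigung ergibt den Ruck: j(t) = 0. Mit d/dt von j(t) finden wir s(t) = 0. Aus der Gleichung für den Snap s(t) = 0, setzen wir t = 2 ein und erhalten s = 0.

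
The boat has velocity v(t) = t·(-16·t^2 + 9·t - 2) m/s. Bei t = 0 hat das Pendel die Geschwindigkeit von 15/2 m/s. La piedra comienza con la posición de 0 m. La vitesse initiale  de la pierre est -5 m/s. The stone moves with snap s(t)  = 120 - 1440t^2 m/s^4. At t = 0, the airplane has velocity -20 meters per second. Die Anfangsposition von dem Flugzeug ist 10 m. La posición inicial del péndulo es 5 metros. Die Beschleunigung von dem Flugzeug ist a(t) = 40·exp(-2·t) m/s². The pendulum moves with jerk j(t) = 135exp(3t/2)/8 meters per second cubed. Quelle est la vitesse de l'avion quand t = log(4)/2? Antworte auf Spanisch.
Partiendo de la aceleración a(t) = 40·exp(-2·t), tomamos 1 antiderivada. Tomando ∫a(t)dt y aplicando v(0) = -20, encontramos v(t) = -20·exp(-2·t). Tenemos la velocidad v(t) = -20·exp(-2·t). Sustituyendo t = log(4)/2: v(log(4)/2) = -5.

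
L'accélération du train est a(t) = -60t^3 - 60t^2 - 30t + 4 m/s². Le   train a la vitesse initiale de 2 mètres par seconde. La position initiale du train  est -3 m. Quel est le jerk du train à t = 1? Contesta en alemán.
Um dies zu lösen, müssen wir 1 Ableitung unserer Gleichung für die Beschleunigung a(t) = -60·t^3 - 60·t^2 - 30·t + 4 nehmen. Die Ableitung von der Beschleunigung ergibt den Ruck: j(t) = -180·t^2 - 120·t - 30. Wir haben den Ruck j(t) = -180·t^2 - 120·t - 30. Durch Einsetzen von t = 1: j(1) = -330.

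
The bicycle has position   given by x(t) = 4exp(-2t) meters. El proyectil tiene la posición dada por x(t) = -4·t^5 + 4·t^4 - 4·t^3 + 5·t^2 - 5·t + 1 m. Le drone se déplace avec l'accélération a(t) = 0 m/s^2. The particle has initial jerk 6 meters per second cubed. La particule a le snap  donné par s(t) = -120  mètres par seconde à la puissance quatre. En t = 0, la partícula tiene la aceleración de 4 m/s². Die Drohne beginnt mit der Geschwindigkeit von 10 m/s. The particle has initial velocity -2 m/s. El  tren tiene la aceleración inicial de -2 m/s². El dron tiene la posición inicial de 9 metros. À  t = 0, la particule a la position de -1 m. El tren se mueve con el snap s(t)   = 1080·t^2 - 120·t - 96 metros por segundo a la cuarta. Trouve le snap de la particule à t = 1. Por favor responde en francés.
En utilisant s(t) = -120 et en substituant t = 1, nous trouvons s = -120.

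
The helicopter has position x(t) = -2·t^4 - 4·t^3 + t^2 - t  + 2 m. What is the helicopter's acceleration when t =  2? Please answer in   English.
We must differentiate our position equation x(t) = -2·t^4 - 4·t^3 + t^2 - t + 2 2 times. Differentiating position, we get velocity: v(t) = -8·t^3 - 12·t^2 + 2·t - 1. Differentiating velocity, we get acceleration: a(t) = -24·t^2 - 24·t + 2. Using a(t) = -24·t^2 - 24·t + 2 and substituting t = 2, we find a = -142.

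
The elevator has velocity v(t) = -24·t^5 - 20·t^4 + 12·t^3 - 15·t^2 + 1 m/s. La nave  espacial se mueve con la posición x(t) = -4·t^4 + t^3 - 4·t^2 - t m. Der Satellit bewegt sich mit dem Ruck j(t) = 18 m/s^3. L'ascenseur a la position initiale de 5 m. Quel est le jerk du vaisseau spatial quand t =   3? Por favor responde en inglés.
We must differentiate our position equation x(t) = -4·t^4 + t^3 - 4·t^2 - t 3 times. The derivative of position gives velocity: v(t) = -16·t^3 + 3·t^2 - 8·t - 1. Taking d/dt of v(t), we find a(t) = -48·t^2 + 6·t - 8. Taking d/dt of a(t), we find j(t) = 6 - 96·t. We have jerk j(t) = 6 - 96·t. Substituting t = 3: j(3) = -282.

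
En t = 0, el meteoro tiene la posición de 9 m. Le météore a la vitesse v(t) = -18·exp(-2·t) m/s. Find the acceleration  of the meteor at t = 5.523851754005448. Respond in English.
To solve this, we need to take 1 derivative of our velocity equation v(t) = -18·exp(-2·t). Differentiating velocity, we get acceleration: a(t) = 36·exp(-2·t). We have acceleration a(t) = 36·exp(-2·t). Substituting t = 5.523851754005448: a(5.523851754005448) = 0.000573252331224163.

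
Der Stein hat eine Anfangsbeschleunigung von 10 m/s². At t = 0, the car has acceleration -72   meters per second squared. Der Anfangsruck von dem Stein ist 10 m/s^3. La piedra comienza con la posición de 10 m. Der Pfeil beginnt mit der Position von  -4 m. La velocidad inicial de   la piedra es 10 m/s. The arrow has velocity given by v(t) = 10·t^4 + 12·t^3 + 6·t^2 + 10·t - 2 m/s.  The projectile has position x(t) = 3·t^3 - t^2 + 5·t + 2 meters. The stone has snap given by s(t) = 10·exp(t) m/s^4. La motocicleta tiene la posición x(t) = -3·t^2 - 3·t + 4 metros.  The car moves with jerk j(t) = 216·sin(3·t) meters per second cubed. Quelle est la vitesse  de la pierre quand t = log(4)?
Nous devons trouver la primitive de notre équation du snap s(t) = 10·exp(t) 3 fois. En prenant ∫s(t)dt et en appliquant j(0) = 10, nous trouvons j(t) = 10·exp(t). La primitive du jerk, avec a(0) = 10, donne l'accélération: a(t) = 10·exp(t). En intégrant l'accélération et en utilisant la condition initiale v(0) = 10, nous obtenons v(t) = 10·exp(t). Nous avons la vitesse v(t) = 10·exp(t). En substituant t = log(4): v(log(4)) = 40.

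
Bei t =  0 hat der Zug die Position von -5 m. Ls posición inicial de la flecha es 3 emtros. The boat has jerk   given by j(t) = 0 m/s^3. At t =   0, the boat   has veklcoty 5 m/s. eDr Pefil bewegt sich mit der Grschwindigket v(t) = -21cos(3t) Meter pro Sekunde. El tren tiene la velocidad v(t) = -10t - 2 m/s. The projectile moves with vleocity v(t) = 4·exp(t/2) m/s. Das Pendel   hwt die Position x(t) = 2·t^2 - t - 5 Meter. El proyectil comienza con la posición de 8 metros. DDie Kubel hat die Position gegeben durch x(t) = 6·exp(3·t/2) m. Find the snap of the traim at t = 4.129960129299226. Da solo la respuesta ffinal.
The snap at t = 4.129960129299226 is s = 0.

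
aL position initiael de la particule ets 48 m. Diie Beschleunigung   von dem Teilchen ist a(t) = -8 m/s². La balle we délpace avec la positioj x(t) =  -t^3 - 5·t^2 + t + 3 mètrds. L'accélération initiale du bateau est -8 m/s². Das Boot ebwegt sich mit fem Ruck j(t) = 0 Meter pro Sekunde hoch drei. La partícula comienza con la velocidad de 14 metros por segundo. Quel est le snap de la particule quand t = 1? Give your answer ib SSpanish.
Para resolver esto, necesitamos tomar 2 derivadas de nuestra ecuación de la aceleración a(t) = -8. Tomando d/dt de a(t), encontramos j(t) = 0. Tomando d/dt de j(t), encontramos s(t) = 0. Tenemos el snap s(t) = 0. Sustituyendo t = 1: s(1) = 0.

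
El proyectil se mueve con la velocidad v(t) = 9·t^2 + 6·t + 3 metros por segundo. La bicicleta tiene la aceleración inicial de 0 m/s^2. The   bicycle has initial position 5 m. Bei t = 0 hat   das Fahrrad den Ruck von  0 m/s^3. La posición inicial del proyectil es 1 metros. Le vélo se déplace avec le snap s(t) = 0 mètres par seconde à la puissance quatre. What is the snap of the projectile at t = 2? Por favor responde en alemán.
Wir müssen unsere Gleichung für die Geschwindigkeit v(t) = 9·t^2 + 6·t + 3 3-mal ableiten. Durch Ableiten von der Geschwindigkeit erhalten wir die Beschleunigung: a(t) = 18·t + 6. Die Ableitung von der Beschleunigung ergibt den Ruck: j(t) = 18. Die Ableitung von dem Ruck ergibt den Snap: s(t) = 0. Mit s(t) = 0 und Einsetzen von t = 2, finden wir s = 0.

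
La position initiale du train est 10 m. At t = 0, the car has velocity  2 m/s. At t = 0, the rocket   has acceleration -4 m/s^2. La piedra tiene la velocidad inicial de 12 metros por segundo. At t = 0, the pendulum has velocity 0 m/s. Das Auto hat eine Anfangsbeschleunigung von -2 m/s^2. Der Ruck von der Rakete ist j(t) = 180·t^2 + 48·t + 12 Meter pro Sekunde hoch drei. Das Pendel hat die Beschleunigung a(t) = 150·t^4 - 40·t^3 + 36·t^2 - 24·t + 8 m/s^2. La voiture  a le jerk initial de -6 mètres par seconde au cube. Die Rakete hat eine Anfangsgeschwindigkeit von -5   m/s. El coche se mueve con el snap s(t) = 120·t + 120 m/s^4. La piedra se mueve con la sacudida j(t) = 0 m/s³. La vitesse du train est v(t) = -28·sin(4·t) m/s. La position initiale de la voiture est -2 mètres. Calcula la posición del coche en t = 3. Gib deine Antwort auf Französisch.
En partant du snap s(t) = 120·t + 120, nous prenons 4 intégrales. En prenant ∫s(t)dt et en appliquant j(0) = -6, nous trouvons j(t) = 60·t^2 + 120·t - 6. L'intégrale du jerk, avec a(0) = -2, donne l'accélération: a(t) = 20·t^3 + 60·t^2 - 6·t - 2. En intégrant l'accélération et en utilisant la condition initiale v(0) = 2, nous obtenons v(t) = 5·t^4 + 20·t^3 - 3·t^2 - 2·t + 2. L'intégrale de la vitesse, avec x(0) = -2, donne la position: x(t) = t^5 + 5·t^4 - t^3 - t^2 + 2·t - 2. De l'équation de la position x(t) = t^5 + 5·t^4 - t^3 - t^2 + 2·t - 2, nous substituons t = 3 pour obtenir x = 616.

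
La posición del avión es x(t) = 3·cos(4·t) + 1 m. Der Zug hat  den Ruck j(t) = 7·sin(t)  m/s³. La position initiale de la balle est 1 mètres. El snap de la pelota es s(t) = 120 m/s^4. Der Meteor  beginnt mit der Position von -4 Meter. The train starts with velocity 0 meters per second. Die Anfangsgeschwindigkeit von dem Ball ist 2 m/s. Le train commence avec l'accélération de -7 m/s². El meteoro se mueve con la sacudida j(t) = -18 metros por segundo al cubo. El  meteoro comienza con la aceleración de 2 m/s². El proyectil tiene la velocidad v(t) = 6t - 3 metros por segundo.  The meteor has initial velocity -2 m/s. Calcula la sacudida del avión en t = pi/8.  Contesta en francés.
Pour résoudre ceci, nous devons prendre 3 dérivées de notre équation de la position x(t) = 3·cos(4·t) + 1. En prenant d/dt de x(t), nous trouvons v(t) = -12·sin(4·t). En prenant d/dt de v(t), nous trouvons a(t) = -48·cos(4·t). En dérivant l'accélération, nous obtenons le jerk: j(t) = 192·sin(4·t). Nous avons le jerk j(t) = 192·sin(4·t). En substituant t = pi/8: j(pi/8) = 192.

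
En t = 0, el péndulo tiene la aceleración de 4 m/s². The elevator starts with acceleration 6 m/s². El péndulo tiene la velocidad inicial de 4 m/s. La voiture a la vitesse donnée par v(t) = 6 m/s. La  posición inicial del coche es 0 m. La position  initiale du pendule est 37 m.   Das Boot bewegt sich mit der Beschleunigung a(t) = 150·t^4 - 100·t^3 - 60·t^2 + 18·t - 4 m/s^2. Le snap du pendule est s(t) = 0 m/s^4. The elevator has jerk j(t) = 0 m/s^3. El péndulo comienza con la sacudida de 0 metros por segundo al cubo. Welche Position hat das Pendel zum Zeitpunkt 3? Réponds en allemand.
Wir müssen unsere Gleichung für den Snap s(t) = 0 4-mal integrieren. Die Stammfunktion von dem Snap, mit j(0) = 0, ergibt den Ruck: j(t) = 0. Mit ∫j(t)dt und Anwendung von a(0) = 4, finden wir a(t) = 4. Das Integral von der Beschleunigung, mit v(0) = 4, ergibt die Geschwindigkeit: v(t) = 4·t + 4. Durch Integration von der Geschwindigkeit und Verwendung der Anfangsbedingung x(0) = 37, erhalten wir x(t) = 2·t^2 + 4·t + 37. Mit x(t) = 2·t^2 + 4·t + 37 und Einsetzen von t = 3, finden wir x = 67.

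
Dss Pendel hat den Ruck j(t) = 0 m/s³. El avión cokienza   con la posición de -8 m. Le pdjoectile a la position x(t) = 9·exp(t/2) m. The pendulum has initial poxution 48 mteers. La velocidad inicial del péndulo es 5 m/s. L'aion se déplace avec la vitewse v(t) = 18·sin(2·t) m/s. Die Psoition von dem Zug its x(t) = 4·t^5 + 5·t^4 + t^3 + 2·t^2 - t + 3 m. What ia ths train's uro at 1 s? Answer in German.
Wir müssen unsere Gleichung für die Position x(t) = 4·t^5 + 5·t^4 + t^3 + 2·t^2 - t + 3 3-mal ableiten. Mit d/dt von x(t) finden wir v(t) = 20·t^4 + 20·t^3 + 3·t^2 + 4·t - 1. Mit d/dt von v(t) finden wir a(t) = 80·t^3 + 60·t^2 + 6·t + 4. Durch Ableiten von der Beschleunigung erhalten wir den Ruck: j(t) = 240·t^2 + 120·t + 6. Mit j(t) = 240·t^2 + 120·t + 6 und Einsetzen von t = 1, finden wir j = 366.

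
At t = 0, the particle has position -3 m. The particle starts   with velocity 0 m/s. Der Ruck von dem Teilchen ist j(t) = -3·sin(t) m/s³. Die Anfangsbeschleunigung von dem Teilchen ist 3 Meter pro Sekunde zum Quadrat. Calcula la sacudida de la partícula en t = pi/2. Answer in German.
Wir haben den Ruck j(t) = -3·sin(t). Durch Einsetzen von t = pi/2: j(pi/2) = -3.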